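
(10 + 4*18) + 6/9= 82.67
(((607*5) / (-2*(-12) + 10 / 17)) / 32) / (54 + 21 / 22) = 51595 / 735072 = 0.07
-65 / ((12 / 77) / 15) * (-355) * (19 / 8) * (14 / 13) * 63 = 5725999125 / 16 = 357874945.31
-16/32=-1/2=-0.50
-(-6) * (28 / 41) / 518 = 12 / 1517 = 0.01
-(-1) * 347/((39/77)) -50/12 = 53113/78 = 680.94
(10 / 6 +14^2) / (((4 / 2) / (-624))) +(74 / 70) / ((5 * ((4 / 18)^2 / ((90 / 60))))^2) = -3451447187 / 56000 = -61632.99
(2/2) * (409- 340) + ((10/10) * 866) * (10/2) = 4399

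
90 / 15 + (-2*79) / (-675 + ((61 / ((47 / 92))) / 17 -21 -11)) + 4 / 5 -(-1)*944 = 2659453084 / 2796405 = 951.03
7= 7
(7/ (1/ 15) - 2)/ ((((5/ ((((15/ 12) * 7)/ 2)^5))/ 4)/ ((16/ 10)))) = 216390125/ 1024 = 211318.48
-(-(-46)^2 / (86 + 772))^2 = -1119364 / 184041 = -6.08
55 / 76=0.72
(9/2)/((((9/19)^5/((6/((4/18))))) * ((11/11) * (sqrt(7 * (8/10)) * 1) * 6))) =2476099 * sqrt(35)/40824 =358.83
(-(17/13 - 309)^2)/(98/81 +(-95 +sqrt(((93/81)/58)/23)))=1009.75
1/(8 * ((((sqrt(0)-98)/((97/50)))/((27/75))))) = -873/980000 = -0.00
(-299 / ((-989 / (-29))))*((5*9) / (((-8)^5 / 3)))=50895 / 1409024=0.04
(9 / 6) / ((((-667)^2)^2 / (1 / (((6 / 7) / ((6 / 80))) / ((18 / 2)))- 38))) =-8931 / 31668195571360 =-0.00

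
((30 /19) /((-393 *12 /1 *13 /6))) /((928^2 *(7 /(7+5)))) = -15 /48764328704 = -0.00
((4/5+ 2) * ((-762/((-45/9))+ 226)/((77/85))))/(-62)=-2924/155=-18.86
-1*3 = -3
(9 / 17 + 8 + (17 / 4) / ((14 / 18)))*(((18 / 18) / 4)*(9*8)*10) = 299745 / 119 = 2518.87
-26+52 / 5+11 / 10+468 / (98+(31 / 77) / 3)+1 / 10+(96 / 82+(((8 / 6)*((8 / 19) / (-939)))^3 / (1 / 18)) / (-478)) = -160084077769424612818156 / 18921822267878574561765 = -8.46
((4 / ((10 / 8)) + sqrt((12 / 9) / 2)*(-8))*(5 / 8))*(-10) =-20 + 50*sqrt(6) / 3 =20.82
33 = 33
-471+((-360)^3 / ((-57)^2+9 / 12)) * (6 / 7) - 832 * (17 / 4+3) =-570490493 / 30331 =-18808.83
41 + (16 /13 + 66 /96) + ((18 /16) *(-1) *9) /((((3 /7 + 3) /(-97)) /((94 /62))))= 12308411 /25792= 477.22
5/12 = 0.42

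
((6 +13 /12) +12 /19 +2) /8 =2215 /1824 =1.21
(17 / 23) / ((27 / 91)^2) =140777 / 16767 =8.40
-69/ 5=-13.80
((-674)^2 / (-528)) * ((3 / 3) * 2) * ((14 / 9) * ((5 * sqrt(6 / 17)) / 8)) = -3974915 * sqrt(102) / 40392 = -993.88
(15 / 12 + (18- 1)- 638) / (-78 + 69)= 68.86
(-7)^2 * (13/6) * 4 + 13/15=6383/15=425.53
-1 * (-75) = 75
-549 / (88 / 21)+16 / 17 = -194585 / 1496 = -130.07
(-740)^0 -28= -27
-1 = -1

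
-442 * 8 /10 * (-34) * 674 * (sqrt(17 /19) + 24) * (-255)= -49590957312 - 2066289888 * sqrt(323) /19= -51545471874.44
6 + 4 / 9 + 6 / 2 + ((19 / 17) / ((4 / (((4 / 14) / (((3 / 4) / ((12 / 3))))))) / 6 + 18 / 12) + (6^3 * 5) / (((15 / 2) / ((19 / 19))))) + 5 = 754238 / 4743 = 159.02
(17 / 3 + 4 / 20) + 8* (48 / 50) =13.55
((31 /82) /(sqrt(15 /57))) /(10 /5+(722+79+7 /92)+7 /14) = 1426 * sqrt(95) /15155445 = 0.00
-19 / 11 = -1.73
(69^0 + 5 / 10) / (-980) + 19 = 37237 / 1960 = 19.00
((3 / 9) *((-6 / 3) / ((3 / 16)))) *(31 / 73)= -992 / 657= -1.51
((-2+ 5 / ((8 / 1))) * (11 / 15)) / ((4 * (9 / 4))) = -121 / 1080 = -0.11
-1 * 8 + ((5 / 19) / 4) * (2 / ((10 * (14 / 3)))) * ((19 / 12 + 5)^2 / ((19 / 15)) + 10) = -2547323 / 323456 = -7.88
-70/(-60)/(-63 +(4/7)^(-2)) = -8/411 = -0.02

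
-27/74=-0.36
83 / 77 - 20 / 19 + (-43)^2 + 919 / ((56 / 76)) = 9059597 / 2926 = 3096.24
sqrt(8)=2 * sqrt(2)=2.83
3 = 3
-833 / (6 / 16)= -6664 / 3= -2221.33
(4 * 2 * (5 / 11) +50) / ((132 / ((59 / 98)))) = 17405 / 71148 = 0.24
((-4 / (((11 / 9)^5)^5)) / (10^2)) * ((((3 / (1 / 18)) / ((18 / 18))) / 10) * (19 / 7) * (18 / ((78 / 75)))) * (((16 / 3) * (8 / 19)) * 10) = -14886332672778255280739883264 / 9859582408483418705806552841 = -1.51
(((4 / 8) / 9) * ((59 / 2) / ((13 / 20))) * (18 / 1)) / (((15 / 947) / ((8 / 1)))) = 893968 / 39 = 22922.26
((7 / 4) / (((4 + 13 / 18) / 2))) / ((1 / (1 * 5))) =63 / 17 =3.71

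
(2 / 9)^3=8 / 729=0.01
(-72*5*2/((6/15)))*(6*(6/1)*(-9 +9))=0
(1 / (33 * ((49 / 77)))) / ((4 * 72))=0.00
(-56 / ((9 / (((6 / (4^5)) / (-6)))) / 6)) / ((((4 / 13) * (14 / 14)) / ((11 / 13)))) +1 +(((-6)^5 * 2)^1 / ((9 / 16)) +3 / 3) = -27645.90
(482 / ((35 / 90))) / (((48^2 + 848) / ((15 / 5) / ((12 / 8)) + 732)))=796023 / 2758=288.62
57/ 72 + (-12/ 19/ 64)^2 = 219515/ 277248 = 0.79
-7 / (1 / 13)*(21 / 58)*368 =-351624 / 29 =-12124.97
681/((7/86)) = 58566/7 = 8366.57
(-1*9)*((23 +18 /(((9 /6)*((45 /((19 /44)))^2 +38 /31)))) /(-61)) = 12580627527 /3707156599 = 3.39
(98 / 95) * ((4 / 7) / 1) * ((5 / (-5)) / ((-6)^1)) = 28 / 285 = 0.10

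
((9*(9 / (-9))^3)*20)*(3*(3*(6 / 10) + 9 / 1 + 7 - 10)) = -4212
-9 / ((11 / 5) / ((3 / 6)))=-45 / 22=-2.05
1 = 1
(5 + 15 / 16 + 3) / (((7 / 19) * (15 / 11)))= 17.79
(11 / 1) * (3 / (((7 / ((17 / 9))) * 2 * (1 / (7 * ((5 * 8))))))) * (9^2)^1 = 100980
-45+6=-39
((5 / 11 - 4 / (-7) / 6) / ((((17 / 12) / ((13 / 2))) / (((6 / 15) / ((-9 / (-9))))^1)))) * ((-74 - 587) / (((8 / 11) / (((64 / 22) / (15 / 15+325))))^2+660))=-0.09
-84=-84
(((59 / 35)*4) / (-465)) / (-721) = 0.00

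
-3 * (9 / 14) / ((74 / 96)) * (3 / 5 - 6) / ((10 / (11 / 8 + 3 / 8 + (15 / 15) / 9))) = 16281 / 6475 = 2.51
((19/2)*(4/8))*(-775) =-14725/4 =-3681.25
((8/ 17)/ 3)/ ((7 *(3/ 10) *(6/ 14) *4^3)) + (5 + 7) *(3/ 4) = 16529/ 1836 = 9.00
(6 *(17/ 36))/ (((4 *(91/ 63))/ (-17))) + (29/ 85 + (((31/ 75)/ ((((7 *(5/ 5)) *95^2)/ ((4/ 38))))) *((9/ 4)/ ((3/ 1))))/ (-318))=-67446027700327/ 8435644035000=-8.00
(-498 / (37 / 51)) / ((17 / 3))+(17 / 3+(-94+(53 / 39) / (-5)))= -1513276 / 7215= -209.74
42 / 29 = 1.45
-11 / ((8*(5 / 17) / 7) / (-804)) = 263109 / 10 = 26310.90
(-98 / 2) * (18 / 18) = -49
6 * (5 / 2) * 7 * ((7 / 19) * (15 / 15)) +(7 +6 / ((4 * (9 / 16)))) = 2756 / 57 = 48.35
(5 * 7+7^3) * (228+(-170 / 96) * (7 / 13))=8925651 / 104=85823.57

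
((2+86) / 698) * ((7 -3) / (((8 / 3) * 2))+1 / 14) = 253 / 2443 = 0.10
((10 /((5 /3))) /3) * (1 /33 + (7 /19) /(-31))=716 /19437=0.04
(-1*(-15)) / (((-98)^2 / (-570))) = -4275 / 4802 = -0.89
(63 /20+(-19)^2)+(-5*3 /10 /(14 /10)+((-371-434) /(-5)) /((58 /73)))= 565.72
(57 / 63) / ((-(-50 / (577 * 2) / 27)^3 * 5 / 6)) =143681988082482 / 546875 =262732778.21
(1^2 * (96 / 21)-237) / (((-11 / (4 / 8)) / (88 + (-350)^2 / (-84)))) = -14477.48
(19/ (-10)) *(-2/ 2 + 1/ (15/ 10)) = 19/ 30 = 0.63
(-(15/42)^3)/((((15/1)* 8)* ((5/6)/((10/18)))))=-25/98784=-0.00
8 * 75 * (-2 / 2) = -600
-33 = -33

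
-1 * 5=-5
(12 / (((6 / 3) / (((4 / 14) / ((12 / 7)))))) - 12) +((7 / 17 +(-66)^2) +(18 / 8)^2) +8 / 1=1185505 / 272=4358.47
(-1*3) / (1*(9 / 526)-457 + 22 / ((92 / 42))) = 36294 / 5407073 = 0.01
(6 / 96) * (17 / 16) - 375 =-95983 / 256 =-374.93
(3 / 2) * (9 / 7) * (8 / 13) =108 / 91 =1.19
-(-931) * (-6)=-5586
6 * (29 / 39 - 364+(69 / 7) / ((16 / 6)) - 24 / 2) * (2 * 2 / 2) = -4458.72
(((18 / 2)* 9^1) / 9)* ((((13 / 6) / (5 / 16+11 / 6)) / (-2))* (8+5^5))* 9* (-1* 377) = 4974965892 / 103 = 48300639.73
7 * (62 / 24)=217 / 12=18.08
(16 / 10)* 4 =32 / 5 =6.40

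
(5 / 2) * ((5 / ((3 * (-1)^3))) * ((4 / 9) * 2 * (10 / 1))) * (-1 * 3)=1000 / 9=111.11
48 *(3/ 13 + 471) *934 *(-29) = -7964584128/ 13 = -612660317.54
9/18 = 0.50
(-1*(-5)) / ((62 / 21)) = 1.69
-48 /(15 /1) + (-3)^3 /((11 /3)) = -581 /55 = -10.56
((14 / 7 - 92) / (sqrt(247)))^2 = 8100 / 247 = 32.79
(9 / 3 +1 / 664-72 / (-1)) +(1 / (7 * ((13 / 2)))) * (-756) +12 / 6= 521253 / 8632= 60.39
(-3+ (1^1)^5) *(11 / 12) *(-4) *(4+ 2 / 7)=220 / 7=31.43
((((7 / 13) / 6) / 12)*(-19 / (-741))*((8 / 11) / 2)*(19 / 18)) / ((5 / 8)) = 266 / 2258685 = 0.00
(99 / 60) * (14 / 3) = 77 / 10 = 7.70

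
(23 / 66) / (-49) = -23 / 3234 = -0.01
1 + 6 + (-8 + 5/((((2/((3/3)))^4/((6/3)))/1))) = -3/8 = -0.38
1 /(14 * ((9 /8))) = 4 /63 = 0.06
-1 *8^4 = -4096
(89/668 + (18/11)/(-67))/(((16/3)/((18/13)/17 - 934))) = -8292320493/435207344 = -19.05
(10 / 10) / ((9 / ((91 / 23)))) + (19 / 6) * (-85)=-111253 / 414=-268.73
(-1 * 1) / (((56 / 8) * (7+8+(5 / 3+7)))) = -3 / 497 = -0.01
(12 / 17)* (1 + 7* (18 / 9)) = 180 / 17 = 10.59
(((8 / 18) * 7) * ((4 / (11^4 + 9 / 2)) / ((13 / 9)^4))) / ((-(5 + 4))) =-18144 / 836580251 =-0.00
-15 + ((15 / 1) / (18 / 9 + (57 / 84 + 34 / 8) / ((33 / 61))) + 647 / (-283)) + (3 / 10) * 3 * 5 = -11075047 / 968426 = -11.44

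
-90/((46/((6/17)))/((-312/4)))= 21060/391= 53.86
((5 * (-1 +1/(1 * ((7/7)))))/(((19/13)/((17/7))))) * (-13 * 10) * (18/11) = 0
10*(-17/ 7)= -170/ 7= -24.29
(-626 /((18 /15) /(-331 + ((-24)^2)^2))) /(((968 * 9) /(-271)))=140570796175 /26136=5378435.73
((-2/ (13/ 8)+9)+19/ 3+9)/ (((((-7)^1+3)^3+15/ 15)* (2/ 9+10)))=-901/ 25116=-0.04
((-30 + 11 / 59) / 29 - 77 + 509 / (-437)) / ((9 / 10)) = -592130210 / 6729363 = -87.99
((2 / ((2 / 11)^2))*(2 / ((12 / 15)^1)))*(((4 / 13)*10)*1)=6050 / 13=465.38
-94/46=-47/23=-2.04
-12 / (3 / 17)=-68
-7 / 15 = -0.47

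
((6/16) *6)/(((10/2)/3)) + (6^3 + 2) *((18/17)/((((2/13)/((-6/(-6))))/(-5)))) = -2550141/340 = -7500.41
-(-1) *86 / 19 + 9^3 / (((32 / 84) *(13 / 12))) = 874849 / 494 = 1770.95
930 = 930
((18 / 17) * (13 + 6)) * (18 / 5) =6156 / 85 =72.42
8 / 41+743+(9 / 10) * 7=307293 / 410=749.50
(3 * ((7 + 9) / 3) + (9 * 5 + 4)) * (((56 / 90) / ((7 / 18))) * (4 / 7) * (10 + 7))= 7072 / 7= 1010.29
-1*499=-499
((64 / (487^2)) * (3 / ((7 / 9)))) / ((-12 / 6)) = -864 / 1660183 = -0.00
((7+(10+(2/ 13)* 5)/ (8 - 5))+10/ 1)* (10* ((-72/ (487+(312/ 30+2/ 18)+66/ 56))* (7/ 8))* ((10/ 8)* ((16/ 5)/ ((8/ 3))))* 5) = -1593553500/ 8168537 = -195.08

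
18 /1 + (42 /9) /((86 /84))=970 /43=22.56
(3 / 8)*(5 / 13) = 15 / 104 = 0.14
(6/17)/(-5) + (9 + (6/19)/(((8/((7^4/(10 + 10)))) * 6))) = 502289/51680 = 9.72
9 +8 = 17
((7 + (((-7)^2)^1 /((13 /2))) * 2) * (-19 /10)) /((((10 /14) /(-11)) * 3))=215.32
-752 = -752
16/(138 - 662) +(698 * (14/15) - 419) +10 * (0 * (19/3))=456737/1965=232.44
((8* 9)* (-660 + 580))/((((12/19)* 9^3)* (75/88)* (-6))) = 2.45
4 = 4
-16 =-16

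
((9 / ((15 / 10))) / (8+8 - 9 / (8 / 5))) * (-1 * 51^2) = -124848 / 83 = -1504.19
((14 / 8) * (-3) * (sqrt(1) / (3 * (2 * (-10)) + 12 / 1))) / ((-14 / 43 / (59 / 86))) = -59 / 256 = -0.23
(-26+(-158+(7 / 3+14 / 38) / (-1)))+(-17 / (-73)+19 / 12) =-1025745 / 5548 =-184.89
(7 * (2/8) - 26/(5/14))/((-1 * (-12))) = -1421/240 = -5.92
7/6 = 1.17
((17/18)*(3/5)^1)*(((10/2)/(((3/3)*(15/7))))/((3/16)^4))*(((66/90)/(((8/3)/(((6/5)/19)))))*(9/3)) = 10723328/192375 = 55.74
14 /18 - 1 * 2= -11 /9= -1.22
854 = 854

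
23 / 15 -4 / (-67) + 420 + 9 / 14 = 5940859 / 14070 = 422.24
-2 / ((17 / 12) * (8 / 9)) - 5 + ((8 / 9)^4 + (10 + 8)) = 1342466 / 111537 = 12.04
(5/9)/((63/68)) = 340/567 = 0.60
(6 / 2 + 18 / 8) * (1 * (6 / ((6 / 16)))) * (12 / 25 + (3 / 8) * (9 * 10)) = 71883 / 25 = 2875.32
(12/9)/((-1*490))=-0.00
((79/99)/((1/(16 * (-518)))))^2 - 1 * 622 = 428694085282/9801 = 43739831.17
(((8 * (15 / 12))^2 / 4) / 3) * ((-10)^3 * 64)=-1600000 / 3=-533333.33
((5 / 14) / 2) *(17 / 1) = 85 / 28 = 3.04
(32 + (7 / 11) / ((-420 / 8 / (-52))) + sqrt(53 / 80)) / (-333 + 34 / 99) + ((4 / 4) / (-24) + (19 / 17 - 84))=-5577700961 / 67183320 - 99 *sqrt(265) / 658660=-83.02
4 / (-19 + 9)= -2 / 5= -0.40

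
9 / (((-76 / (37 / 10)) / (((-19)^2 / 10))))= -6327 / 400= -15.82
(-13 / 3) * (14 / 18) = -91 / 27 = -3.37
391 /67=5.84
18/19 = 0.95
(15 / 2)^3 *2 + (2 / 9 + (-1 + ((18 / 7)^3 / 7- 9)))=72295175 / 86436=836.40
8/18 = 4/9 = 0.44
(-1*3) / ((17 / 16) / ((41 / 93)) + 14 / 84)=-5904 / 5071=-1.16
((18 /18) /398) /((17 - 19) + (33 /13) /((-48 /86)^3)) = -29952 /197882615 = -0.00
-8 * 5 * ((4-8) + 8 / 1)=-160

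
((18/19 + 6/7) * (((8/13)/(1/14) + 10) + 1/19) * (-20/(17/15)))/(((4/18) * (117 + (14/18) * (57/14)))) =-8963784000/402654707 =-22.26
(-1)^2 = 1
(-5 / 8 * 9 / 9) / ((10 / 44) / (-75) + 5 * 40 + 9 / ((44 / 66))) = -825 / 281816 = -0.00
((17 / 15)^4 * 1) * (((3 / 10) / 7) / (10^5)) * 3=83521 / 39375000000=0.00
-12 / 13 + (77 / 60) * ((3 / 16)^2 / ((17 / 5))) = -205893 / 226304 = -0.91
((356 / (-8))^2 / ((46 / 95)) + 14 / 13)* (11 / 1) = 107635121 / 2392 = 44997.96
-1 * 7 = -7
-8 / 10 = -4 / 5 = -0.80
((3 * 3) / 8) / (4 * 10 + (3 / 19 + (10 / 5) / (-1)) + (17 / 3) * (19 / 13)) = 6669 / 275296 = 0.02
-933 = -933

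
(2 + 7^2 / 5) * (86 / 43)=118 / 5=23.60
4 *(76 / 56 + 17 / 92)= 993 / 161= 6.17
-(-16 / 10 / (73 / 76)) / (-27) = -608 / 9855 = -0.06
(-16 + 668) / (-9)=-652 / 9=-72.44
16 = 16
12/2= 6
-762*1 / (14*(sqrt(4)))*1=-381 / 14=-27.21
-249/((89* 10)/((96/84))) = -996/3115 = -0.32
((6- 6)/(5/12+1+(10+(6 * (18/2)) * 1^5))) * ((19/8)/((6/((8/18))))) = 0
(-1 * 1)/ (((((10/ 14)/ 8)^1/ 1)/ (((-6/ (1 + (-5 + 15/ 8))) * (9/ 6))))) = -4032/ 85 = -47.44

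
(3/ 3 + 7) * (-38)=-304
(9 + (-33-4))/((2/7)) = -98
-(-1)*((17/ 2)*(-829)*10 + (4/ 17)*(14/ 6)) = -3593687/ 51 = -70464.45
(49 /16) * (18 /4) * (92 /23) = 55.12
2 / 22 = 1 / 11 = 0.09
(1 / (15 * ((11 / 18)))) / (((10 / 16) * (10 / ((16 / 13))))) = 384 / 17875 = 0.02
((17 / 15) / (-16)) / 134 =-17 / 32160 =-0.00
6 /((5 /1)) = 6 /5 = 1.20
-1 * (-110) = 110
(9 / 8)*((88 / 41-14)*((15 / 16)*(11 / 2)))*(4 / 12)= -120285 / 5248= -22.92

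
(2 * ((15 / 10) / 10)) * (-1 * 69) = -207 / 10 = -20.70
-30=-30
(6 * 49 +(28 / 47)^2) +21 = 696619 / 2209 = 315.35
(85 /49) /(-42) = -85 /2058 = -0.04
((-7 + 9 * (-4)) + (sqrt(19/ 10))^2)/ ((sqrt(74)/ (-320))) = 6576 * sqrt(74)/ 37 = 1528.89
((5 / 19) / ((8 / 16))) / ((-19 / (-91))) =910 / 361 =2.52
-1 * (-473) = 473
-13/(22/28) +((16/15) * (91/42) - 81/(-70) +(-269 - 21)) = -420065/1386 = -303.08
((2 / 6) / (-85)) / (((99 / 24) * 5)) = -8 / 42075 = -0.00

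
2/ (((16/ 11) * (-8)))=-11/ 64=-0.17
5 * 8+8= 48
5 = 5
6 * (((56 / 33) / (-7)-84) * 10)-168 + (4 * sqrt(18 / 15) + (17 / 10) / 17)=-574469 / 110 + 4 * sqrt(30) / 5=-5218.06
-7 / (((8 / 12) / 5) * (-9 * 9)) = 0.65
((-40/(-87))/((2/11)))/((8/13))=715/174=4.11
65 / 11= 5.91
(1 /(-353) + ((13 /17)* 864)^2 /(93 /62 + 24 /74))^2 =14897510177035552566361 /260186707225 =57256999544.38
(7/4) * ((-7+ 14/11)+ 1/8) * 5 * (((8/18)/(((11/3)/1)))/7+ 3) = -1718105/11616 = -147.91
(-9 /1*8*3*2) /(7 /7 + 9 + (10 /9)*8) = -22.87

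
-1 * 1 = -1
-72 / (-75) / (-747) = -0.00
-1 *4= -4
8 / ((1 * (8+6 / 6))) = 8 / 9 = 0.89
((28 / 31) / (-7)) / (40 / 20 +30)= -0.00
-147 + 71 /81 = -11836 /81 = -146.12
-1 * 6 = -6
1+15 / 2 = 8.50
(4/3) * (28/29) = 112/87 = 1.29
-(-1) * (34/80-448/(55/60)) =-488.30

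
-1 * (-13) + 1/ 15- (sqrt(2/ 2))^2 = 181/ 15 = 12.07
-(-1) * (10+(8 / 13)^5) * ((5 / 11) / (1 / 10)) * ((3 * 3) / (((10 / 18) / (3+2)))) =1379097900 / 371293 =3714.31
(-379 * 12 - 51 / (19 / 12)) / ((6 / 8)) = -116032 / 19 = -6106.95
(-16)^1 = -16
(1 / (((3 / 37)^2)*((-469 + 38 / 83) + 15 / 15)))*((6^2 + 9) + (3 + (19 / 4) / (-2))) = -41473855 / 2794032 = -14.84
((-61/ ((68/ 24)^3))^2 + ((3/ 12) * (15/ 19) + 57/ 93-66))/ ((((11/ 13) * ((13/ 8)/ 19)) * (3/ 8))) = -52771180392752/ 24692733087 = -2137.11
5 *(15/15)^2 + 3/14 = 73/14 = 5.21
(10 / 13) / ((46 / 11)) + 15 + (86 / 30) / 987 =67227557 / 4426695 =15.19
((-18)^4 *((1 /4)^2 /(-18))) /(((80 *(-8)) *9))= 81 /1280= 0.06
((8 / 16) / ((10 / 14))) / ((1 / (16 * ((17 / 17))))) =56 / 5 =11.20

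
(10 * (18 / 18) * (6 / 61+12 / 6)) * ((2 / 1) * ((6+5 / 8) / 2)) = 8480 / 61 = 139.02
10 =10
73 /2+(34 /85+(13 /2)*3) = 282 /5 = 56.40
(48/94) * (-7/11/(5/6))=-0.39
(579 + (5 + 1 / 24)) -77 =12169 / 24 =507.04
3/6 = 1/2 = 0.50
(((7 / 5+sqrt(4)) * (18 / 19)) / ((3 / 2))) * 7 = 1428 / 95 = 15.03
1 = 1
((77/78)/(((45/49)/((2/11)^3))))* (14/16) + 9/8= 1920799/1698840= 1.13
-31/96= -0.32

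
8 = 8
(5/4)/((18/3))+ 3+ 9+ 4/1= 389/24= 16.21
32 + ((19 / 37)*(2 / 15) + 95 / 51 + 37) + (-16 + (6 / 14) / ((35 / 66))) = 5153830 / 92463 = 55.74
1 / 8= 0.12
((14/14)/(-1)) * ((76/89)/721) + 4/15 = 255536/962535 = 0.27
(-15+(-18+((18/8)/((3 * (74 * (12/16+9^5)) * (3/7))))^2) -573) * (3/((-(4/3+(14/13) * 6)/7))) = 16847426298006304637/10319309136139456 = 1632.61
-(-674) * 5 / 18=1685 / 9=187.22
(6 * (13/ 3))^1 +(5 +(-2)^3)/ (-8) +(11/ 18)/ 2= 1921/ 72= 26.68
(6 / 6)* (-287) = -287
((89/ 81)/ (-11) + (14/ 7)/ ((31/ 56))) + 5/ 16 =1690633/ 441936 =3.83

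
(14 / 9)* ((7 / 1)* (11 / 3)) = 1078 / 27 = 39.93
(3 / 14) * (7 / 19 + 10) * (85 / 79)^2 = 4269975 / 1660106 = 2.57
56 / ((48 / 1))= 7 / 6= 1.17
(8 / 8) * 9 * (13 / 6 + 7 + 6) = 273 / 2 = 136.50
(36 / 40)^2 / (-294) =-27 / 9800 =-0.00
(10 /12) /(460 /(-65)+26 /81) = -1755 /14228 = -0.12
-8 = -8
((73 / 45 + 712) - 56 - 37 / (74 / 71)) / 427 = 55991 / 38430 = 1.46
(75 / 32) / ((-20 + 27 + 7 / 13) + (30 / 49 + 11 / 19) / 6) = 544635 / 1797904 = 0.30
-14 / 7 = -2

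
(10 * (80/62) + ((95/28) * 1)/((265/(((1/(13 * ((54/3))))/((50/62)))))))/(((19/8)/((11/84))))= 38198360849/53690118300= 0.71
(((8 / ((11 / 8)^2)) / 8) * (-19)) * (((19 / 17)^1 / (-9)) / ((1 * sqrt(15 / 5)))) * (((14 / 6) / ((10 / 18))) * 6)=323456 * sqrt(3) / 30855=18.16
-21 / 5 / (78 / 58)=-203 / 65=-3.12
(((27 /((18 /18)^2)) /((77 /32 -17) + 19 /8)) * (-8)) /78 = 1152 /5083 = 0.23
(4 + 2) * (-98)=-588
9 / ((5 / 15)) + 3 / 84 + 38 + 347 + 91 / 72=208303 / 504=413.30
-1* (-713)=713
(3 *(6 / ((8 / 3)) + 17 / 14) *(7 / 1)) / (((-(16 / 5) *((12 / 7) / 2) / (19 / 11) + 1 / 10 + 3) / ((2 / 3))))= 64505 / 2011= 32.08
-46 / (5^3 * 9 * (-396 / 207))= 529 / 24750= 0.02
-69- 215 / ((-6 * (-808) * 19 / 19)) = -334727 / 4848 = -69.04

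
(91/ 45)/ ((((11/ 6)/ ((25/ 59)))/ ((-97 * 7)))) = -617890/ 1947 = -317.35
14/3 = 4.67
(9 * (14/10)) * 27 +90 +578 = 5041/5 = 1008.20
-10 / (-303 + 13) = 1 / 29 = 0.03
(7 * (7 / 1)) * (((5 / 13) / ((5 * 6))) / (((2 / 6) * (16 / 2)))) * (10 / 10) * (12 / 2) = 147 / 104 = 1.41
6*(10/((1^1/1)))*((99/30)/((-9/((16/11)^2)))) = -512/11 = -46.55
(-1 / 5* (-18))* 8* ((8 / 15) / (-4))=-96 / 25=-3.84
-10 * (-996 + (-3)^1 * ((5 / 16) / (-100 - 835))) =9959.99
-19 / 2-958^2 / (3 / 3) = -1835547 / 2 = -917773.50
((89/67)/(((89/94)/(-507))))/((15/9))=-142974/335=-426.79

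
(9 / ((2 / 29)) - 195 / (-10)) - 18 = 132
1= 1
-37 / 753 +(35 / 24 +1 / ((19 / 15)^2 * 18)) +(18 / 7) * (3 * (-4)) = -447748621 / 15222648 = -29.41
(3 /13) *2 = 6 /13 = 0.46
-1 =-1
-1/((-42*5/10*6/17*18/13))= 221/2268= 0.10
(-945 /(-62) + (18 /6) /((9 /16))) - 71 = -9379 /186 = -50.42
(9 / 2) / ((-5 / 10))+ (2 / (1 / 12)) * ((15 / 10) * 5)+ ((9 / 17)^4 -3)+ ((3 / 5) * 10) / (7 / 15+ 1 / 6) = 281757471 / 1586899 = 177.55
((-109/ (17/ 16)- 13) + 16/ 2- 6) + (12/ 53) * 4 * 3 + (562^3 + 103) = 159931392436/ 901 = 177504320.13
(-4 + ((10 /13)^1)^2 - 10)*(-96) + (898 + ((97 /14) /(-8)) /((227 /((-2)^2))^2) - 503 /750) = 99874497795829 /45719105250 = 2184.52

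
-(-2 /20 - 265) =2651 /10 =265.10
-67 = -67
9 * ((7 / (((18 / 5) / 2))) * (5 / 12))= 175 / 12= 14.58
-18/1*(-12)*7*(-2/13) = -3024/13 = -232.62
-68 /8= -17 /2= -8.50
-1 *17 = -17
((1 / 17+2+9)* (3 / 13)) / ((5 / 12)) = 6768 / 1105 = 6.12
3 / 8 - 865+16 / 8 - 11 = -6989 / 8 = -873.62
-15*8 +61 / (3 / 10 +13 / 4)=-7300 / 71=-102.82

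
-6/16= -3/8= -0.38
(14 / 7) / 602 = 1 / 301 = 0.00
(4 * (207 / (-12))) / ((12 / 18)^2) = -621 / 4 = -155.25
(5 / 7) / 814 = 5 / 5698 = 0.00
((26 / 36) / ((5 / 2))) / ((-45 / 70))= -182 / 405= -0.45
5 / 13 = 0.38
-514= -514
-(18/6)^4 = -81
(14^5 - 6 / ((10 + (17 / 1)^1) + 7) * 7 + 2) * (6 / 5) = 645389.72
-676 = -676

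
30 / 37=0.81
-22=-22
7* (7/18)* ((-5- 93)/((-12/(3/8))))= 2401/288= 8.34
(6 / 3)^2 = 4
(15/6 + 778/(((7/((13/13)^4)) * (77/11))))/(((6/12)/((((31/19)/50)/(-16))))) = -55831/744800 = -0.07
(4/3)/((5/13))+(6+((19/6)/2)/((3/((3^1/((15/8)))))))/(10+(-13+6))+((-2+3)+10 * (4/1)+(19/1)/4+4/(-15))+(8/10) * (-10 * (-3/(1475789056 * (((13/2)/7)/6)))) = 118473249137/2312508744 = 51.23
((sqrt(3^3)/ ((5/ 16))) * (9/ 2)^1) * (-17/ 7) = -3672 * sqrt(3)/ 35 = -181.72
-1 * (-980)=980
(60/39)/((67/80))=1600/871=1.84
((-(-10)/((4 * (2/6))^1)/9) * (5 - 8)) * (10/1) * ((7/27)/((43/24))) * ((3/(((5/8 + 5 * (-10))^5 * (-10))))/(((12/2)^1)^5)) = -28672/60285304337158125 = -0.00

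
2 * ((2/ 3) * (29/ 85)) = 0.45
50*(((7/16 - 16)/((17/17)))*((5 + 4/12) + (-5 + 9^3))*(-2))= 1135025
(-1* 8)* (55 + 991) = -8368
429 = 429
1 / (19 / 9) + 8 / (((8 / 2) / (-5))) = -9.53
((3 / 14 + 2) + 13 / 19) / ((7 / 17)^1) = 13107 / 1862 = 7.04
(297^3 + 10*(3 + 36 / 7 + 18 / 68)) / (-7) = -3117580692 / 833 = -3742593.87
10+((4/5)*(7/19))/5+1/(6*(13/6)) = 62589/6175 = 10.14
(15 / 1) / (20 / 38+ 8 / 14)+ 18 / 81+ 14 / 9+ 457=620789 / 1314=472.44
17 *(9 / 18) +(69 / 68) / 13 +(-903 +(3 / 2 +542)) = -310215 / 884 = -350.92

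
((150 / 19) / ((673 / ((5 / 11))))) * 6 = 4500 / 140657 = 0.03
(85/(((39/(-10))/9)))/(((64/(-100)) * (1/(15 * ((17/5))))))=15631.01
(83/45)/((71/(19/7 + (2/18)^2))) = 128318/1811565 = 0.07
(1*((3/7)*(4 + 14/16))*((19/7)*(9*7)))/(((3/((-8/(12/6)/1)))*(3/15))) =-33345/14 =-2381.79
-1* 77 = -77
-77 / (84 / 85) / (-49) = 935 / 588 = 1.59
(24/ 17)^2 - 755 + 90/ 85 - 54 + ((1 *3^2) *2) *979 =4859839/ 289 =16816.05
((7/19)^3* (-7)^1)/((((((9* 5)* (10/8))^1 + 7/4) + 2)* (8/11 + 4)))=-26411/21400080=-0.00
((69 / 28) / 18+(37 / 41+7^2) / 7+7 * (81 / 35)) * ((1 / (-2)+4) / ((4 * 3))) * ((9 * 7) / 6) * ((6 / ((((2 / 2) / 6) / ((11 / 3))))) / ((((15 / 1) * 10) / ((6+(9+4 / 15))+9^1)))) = 5662798141 / 3690000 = 1534.63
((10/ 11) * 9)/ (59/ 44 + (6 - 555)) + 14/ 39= 323318/ 939783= 0.34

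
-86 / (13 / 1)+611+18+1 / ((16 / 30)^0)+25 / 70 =113521 / 182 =623.74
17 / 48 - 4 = -175 / 48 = -3.65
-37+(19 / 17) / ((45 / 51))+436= 6004 / 15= 400.27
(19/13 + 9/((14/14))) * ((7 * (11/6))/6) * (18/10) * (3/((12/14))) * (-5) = -9163/13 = -704.85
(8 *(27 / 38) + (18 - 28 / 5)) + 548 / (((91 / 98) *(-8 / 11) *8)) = -823483 / 9880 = -83.35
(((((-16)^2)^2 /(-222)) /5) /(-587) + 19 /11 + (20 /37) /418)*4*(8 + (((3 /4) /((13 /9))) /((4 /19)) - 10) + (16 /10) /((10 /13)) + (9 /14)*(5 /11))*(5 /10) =141552431327479 /13631430813000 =10.38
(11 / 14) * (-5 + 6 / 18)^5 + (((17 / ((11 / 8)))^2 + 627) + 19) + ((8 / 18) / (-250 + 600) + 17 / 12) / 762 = -4914885445963 / 5227853400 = -940.13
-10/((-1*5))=2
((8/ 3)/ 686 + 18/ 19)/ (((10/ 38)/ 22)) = 409156/ 5145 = 79.52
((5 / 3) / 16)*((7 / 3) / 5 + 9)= 0.99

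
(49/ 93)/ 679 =0.00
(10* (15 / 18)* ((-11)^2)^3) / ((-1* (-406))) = 44289025 / 1218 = 36362.09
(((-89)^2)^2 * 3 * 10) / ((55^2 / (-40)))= -3011627568 / 121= -24889484.03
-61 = -61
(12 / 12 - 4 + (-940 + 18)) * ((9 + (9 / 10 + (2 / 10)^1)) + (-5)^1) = -9435 / 2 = -4717.50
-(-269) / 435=0.62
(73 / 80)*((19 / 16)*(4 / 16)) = 1387 / 5120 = 0.27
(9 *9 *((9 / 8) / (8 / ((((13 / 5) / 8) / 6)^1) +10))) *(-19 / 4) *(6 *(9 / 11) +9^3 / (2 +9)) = -195.38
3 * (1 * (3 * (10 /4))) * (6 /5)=27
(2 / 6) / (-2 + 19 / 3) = 1 / 13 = 0.08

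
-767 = -767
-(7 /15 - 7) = 98 /15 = 6.53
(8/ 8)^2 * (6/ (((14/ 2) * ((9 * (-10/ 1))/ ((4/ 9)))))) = -4/ 945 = -0.00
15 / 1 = 15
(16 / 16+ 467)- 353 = 115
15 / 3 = 5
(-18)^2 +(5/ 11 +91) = 415.45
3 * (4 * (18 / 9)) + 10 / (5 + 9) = 173 / 7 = 24.71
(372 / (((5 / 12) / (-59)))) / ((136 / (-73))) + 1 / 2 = 4806697 / 170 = 28274.69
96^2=9216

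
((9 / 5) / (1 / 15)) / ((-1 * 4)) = -27 / 4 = -6.75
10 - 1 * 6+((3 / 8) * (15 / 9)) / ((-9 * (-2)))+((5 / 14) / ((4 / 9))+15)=19997 / 1008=19.84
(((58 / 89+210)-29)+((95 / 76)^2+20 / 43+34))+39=15716987 / 61232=256.68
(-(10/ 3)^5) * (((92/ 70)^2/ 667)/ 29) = -368000/ 10013787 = -0.04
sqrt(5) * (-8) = -8 * sqrt(5) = -17.89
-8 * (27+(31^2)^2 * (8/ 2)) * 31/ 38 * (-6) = 2748418584/ 19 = 144653609.68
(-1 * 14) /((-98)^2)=-0.00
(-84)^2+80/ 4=7076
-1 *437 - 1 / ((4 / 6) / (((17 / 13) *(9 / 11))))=-125441 / 286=-438.60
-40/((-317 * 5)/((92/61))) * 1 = 736/19337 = 0.04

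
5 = 5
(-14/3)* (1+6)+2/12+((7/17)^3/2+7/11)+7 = -1341819/54043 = -24.83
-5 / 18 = -0.28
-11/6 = -1.83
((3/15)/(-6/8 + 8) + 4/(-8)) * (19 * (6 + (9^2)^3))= -1383356541/290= -4770194.97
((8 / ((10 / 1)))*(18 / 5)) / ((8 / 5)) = 9 / 5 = 1.80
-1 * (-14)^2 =-196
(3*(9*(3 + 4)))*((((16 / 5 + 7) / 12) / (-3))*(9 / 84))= -459 / 80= -5.74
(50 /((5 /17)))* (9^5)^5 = 122042657907614940090942330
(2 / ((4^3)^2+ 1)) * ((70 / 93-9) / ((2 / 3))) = -767 / 127007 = -0.01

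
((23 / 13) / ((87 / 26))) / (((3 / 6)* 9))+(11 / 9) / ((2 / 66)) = 40.45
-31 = -31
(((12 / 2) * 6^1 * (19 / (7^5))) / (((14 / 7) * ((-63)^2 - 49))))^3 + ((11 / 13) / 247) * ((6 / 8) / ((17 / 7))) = 2064385513652090636389857 / 1951317957293710341766976000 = 0.00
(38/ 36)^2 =361/ 324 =1.11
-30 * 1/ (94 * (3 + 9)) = -5/ 188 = -0.03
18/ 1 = 18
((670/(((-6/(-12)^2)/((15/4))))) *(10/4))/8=-75375/4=-18843.75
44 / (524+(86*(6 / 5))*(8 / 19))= 0.08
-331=-331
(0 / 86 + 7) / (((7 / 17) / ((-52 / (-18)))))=442 / 9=49.11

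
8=8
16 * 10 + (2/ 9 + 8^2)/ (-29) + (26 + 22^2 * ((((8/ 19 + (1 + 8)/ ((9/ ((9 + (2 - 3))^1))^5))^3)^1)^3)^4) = 10093273961345728487204068125774530117608471759938369411079165695438220933825156951778869124522112759387952831499421042410725005483705259212897375361941448459387681076566329971203278390616083501166670619836436840032/ 80993280827403273055997790135587536692583558087553439971943867893452599473455455438593857533813913565446657755131712891971749645446313638360817197206443455219121034727412046192822506989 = 124618657970585251004724400000.00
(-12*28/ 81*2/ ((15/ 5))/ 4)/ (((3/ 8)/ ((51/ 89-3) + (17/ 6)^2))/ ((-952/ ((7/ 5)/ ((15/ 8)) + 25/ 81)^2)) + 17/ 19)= -68163723600000/ 88207923643621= -0.77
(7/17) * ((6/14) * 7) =21/17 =1.24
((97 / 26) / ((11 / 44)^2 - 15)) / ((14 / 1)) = -388 / 21749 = -0.02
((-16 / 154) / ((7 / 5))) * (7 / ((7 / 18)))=-720 / 539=-1.34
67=67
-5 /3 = -1.67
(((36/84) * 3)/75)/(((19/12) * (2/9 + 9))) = 324/275975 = 0.00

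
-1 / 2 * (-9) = 4.50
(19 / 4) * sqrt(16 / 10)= 19 * sqrt(10) / 10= 6.01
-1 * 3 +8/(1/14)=109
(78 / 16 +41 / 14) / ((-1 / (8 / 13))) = -437 / 91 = -4.80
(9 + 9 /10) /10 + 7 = 799 /100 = 7.99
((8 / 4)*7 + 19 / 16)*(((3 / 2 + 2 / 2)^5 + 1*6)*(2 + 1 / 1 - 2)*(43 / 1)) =34659333 / 512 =67694.01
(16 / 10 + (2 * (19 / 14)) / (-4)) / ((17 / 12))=387 / 595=0.65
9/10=0.90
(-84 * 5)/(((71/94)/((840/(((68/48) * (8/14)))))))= -696427200/1207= -576990.22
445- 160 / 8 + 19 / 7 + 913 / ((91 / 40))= 75442 / 91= 829.03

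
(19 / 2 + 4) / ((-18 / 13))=-39 / 4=-9.75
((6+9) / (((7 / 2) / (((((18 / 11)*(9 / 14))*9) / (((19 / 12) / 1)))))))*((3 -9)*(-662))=1042411680 / 10241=101788.08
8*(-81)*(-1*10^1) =6480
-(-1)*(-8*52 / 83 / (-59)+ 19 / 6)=95539 / 29382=3.25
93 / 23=4.04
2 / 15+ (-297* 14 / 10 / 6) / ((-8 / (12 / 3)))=2087 / 60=34.78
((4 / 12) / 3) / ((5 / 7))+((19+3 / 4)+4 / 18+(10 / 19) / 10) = 69017 / 3420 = 20.18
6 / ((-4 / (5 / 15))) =-1 / 2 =-0.50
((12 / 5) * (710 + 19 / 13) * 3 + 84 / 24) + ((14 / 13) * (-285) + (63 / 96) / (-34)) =26215799 / 5440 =4819.08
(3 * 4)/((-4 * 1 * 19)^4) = 3/8340544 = 0.00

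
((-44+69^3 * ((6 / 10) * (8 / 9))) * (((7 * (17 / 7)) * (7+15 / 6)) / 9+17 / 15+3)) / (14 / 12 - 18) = -1740222548 / 7575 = -229732.35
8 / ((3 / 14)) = 112 / 3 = 37.33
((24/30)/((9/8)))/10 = 16/225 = 0.07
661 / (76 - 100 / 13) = 8593 / 888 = 9.68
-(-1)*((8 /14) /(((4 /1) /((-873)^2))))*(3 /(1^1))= 2286387 /7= 326626.71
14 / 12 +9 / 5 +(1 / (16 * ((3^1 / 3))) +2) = 1207 / 240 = 5.03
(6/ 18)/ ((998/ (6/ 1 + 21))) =9/ 998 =0.01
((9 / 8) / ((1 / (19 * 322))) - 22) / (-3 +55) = 2111 / 16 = 131.94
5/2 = 2.50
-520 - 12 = -532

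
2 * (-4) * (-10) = 80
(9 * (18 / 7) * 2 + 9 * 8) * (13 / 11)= 10764 / 77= 139.79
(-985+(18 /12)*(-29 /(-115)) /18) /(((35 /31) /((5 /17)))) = -42137401 /164220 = -256.59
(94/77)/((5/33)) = 8.06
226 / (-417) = -226 / 417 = -0.54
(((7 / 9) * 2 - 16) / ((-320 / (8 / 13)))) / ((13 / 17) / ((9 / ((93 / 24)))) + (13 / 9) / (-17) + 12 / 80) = 170 / 2413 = 0.07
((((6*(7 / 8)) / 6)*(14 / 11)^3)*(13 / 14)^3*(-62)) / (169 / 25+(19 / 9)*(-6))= 35756175 / 2358532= 15.16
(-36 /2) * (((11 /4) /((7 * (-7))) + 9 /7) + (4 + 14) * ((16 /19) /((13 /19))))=-536229 /1274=-420.90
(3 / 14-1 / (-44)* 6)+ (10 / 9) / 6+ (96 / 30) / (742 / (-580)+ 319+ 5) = 106187458 / 194571531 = 0.55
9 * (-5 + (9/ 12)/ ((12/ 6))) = -41.62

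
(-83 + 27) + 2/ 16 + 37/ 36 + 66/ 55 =-19313/ 360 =-53.65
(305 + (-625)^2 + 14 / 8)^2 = 152827633158.06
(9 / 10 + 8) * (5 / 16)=89 / 32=2.78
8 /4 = 2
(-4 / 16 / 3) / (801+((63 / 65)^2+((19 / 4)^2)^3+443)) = -4326400 / 660939811947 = -0.00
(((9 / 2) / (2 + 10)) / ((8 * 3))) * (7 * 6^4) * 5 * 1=2835 / 4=708.75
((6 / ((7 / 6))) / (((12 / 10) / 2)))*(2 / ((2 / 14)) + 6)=171.43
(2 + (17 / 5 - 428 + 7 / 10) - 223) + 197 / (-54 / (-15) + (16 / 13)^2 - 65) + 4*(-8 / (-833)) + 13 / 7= -38918258333 / 60217570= -646.29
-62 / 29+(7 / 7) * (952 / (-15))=-28538 / 435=-65.60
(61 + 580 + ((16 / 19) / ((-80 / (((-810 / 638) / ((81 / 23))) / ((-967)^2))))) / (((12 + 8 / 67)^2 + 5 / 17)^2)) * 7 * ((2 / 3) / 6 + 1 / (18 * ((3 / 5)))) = 914.02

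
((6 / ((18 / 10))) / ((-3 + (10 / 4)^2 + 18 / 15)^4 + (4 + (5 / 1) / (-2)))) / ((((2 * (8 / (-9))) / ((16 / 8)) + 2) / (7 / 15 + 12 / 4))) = 1664000 / 62982241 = 0.03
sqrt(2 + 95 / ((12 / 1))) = sqrt(357) / 6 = 3.15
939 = 939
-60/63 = -0.95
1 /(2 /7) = 7 /2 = 3.50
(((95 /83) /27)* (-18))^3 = -0.44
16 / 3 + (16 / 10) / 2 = 92 / 15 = 6.13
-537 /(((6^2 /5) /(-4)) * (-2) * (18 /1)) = -895 /108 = -8.29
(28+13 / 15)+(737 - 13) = 11293 / 15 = 752.87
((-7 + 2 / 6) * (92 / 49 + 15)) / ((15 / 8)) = -26464 / 441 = -60.01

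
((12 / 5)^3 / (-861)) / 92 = -144 / 825125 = -0.00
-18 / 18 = -1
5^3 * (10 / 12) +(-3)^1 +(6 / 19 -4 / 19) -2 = 11317 / 114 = 99.27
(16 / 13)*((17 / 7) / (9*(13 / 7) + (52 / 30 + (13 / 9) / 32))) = 391680 / 2423291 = 0.16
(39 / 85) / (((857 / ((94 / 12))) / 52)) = 15886 / 72845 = 0.22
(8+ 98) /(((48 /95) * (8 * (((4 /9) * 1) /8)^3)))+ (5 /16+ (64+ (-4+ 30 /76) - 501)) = 46359341 /304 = 152497.83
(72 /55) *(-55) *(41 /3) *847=-833448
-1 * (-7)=7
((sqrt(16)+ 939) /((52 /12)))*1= 2829 /13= 217.62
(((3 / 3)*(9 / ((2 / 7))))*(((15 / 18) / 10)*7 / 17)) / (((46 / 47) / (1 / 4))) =6909 / 25024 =0.28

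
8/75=0.11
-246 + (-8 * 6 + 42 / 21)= -292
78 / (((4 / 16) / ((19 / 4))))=1482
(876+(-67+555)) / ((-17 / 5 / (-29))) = 197780 / 17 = 11634.12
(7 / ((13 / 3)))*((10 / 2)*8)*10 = 8400 / 13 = 646.15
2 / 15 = 0.13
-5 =-5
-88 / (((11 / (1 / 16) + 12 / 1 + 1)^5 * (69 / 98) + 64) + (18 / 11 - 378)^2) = -21296 / 41091099712937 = -0.00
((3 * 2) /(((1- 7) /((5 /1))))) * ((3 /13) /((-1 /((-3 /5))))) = -9 /13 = -0.69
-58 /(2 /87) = -2523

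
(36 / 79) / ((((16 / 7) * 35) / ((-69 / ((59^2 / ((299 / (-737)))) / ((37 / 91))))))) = 528471 / 28374396820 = 0.00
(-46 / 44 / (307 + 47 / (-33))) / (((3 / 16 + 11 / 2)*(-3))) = 46 / 229411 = 0.00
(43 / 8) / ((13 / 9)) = 387 / 104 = 3.72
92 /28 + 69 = 506 /7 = 72.29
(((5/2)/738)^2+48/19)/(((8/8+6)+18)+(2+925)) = 104572123/39406082688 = 0.00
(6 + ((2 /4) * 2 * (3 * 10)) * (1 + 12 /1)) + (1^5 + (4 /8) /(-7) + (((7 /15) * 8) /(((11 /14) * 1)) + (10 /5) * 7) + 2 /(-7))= 959561 /2310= 415.39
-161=-161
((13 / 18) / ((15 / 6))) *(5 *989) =12857 / 9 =1428.56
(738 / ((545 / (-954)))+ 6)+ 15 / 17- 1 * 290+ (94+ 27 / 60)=-54867559 / 37060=-1480.51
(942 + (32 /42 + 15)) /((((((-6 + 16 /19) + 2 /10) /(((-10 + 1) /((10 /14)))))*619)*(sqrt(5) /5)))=382147*sqrt(5) /97183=8.79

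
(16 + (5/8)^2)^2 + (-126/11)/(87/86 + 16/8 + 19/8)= 22251936559/83488768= 266.53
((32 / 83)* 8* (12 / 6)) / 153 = 512 / 12699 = 0.04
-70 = -70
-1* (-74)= 74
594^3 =209584584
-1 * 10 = -10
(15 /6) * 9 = 45 /2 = 22.50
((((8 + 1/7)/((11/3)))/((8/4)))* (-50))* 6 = -25650/77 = -333.12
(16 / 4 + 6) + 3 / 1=13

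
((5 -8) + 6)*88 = 264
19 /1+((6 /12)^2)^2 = 305 /16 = 19.06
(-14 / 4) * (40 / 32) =-35 / 8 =-4.38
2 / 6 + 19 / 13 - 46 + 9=-1373 / 39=-35.21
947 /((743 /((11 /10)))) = 10417 /7430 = 1.40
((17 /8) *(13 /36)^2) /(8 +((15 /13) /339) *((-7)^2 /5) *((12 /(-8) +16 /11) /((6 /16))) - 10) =-46424807 /335750400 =-0.14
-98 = -98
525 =525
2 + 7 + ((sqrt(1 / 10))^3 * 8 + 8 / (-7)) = 2 * sqrt(10) / 25 + 55 / 7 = 8.11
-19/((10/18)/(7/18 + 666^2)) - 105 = -30339467/2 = -15169733.50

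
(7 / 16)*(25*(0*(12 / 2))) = 0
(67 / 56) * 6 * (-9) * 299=-540891 / 28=-19317.54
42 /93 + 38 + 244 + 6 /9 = 283.12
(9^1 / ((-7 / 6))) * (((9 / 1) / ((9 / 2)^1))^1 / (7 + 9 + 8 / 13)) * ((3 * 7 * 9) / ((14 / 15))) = -5265 / 28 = -188.04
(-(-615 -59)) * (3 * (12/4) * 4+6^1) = 28308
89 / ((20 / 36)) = 801 / 5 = 160.20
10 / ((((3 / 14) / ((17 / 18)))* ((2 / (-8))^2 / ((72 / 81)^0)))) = 19040 / 27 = 705.19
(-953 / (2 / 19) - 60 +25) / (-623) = 18177 / 1246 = 14.59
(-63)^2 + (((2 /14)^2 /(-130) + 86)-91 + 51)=25575549 /6370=4015.00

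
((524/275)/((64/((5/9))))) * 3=131/2640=0.05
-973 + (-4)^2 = -957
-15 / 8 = -1.88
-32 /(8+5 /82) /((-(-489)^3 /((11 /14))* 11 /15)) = -0.00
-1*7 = -7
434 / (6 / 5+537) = 2170 / 2691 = 0.81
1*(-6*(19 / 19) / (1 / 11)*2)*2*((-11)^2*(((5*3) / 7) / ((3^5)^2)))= -53240 / 45927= -1.16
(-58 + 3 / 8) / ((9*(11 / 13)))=-5993 / 792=-7.57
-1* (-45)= 45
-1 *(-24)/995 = 24/995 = 0.02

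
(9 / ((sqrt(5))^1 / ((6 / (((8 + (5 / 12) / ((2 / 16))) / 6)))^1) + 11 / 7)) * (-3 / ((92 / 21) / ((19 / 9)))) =-67191201 / 6486713 + 26921727 * sqrt(5) / 12973426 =-5.72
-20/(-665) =4/133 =0.03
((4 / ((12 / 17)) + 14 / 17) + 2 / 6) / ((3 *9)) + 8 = 3788 / 459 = 8.25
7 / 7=1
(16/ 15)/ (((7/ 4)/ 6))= 128/ 35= 3.66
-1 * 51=-51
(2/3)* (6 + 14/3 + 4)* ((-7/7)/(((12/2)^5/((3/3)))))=-11/8748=-0.00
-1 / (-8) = 1 / 8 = 0.12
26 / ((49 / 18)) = 468 / 49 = 9.55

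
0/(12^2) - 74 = -74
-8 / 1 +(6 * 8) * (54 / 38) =60.21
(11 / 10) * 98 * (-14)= -7546 / 5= -1509.20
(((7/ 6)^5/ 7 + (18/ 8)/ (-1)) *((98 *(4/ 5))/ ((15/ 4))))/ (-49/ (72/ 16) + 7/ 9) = 21133/ 5265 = 4.01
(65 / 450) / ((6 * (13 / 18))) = 1 / 30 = 0.03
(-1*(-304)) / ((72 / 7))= 266 / 9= 29.56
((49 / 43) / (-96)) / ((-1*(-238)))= -7 / 140352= -0.00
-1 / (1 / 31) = -31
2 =2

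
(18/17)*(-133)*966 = -2312604/17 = -136035.53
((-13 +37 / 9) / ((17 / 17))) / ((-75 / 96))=512 / 45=11.38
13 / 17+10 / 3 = 209 / 51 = 4.10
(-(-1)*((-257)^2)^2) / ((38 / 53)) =231210931253 / 38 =6084498190.87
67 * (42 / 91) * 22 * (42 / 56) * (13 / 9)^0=6633 / 13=510.23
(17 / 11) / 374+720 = 720.00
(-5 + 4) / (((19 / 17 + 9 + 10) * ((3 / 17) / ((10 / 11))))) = -1445 / 5643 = -0.26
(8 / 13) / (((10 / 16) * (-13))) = -64 / 845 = -0.08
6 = 6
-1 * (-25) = 25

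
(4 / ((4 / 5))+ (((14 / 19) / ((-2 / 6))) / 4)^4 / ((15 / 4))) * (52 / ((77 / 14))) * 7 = 2383640714 / 7167655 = 332.56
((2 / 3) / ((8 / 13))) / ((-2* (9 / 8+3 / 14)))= -91 / 225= -0.40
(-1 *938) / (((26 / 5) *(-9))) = 2345 / 117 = 20.04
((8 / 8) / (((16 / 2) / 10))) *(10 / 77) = 25 / 154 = 0.16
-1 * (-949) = 949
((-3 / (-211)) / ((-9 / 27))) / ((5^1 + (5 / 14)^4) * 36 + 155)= -0.00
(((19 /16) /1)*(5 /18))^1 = 0.33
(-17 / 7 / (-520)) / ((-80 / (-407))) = 6919 / 291200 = 0.02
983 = 983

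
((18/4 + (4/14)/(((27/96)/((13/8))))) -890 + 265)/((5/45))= -77975/14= -5569.64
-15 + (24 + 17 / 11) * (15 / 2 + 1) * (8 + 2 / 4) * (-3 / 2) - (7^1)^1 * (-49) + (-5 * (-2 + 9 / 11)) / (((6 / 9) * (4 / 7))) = -106699 / 44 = -2424.98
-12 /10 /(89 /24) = -144 /445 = -0.32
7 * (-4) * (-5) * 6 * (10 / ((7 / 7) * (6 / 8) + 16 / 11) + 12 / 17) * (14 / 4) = 15411.38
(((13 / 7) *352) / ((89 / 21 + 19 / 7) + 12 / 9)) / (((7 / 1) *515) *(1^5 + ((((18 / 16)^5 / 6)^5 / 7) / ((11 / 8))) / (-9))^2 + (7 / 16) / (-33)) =10212608066259016866677798689813206670600742627180544 / 466614049345651983215875242078900616110034113424035377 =0.02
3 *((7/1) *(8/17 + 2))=882/17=51.88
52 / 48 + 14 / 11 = 311 / 132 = 2.36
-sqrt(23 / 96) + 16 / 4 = 4 - sqrt(138) / 24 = 3.51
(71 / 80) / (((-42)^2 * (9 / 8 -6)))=-71 / 687960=-0.00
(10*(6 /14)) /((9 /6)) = 20 /7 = 2.86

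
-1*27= -27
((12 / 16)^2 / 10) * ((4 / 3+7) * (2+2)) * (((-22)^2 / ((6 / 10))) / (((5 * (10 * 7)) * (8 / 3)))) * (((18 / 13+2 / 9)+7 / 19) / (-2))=-531311 / 331968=-1.60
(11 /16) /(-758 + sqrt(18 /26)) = -54197 /59754584 -33 * sqrt(13) /119509168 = -0.00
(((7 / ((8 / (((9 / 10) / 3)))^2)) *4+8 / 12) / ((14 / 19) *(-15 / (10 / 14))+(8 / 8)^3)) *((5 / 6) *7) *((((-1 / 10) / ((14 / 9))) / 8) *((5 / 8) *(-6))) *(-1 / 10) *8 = 193173 / 28160000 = 0.01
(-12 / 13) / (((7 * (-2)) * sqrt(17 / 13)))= 6 * sqrt(221) / 1547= 0.06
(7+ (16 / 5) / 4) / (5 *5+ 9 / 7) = 273 / 920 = 0.30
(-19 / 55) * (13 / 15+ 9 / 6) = -1349 / 1650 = -0.82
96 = 96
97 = 97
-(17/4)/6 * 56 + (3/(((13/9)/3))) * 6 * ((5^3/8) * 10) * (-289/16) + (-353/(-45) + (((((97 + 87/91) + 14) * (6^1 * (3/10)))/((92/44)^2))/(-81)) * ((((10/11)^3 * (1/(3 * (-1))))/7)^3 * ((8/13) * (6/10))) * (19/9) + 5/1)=-5721231593111543612354761/54211114316022824160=-105536.14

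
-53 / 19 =-2.79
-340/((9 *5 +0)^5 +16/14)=-2380/1291696883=-0.00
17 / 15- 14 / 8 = -0.62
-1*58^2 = -3364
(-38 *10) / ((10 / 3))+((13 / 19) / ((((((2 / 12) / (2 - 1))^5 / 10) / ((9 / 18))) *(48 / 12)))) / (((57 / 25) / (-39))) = -41108154 / 361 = -113873.00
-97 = -97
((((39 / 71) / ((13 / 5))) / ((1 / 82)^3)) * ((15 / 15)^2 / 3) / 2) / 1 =19414.37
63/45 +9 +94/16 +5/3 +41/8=346/15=23.07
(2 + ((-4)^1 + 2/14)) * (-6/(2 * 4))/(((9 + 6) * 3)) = 13/420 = 0.03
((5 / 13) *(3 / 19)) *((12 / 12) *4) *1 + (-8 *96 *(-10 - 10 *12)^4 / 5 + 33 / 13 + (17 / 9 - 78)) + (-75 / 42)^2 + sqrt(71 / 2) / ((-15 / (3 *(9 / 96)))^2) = -43869696070.14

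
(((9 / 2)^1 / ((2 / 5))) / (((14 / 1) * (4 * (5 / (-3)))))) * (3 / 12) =-27 / 896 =-0.03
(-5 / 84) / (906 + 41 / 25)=-0.00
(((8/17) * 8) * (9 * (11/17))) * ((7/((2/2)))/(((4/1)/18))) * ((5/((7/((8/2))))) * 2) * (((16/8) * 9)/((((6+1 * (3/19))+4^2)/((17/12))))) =32503680/7157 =4541.52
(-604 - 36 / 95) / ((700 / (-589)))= 444974 / 875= 508.54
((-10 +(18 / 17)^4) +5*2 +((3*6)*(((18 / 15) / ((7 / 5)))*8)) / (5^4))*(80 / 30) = 1417152384 / 365404375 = 3.88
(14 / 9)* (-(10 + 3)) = -20.22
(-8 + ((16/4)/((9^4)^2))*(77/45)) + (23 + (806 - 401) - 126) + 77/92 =52543903848961/178213424940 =294.84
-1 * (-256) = 256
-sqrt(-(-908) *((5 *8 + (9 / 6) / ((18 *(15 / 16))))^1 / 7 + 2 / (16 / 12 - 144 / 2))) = -sqrt(160247265430) / 5565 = -71.93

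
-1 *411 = -411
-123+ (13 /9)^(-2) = -20706 /169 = -122.52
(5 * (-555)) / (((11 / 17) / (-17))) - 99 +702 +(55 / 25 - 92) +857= 4085236 / 55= 74277.02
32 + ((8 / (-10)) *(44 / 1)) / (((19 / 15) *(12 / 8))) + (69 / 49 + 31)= 42716 / 931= 45.88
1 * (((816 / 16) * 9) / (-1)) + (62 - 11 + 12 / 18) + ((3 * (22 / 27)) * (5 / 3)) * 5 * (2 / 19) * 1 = -405.19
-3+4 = 1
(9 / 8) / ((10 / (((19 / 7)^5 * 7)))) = 22284891 / 192080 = 116.02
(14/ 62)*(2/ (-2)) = -7/ 31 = -0.23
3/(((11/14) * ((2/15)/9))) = 257.73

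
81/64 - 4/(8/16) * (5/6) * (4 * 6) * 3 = -30639/64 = -478.73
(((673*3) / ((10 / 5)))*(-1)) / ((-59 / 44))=752.85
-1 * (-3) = 3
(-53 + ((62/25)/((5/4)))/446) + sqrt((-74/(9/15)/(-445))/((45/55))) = -52.41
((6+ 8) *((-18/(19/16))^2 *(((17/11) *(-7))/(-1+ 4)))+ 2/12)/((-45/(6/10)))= 276365437/1786950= 154.66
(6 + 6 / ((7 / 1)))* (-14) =-96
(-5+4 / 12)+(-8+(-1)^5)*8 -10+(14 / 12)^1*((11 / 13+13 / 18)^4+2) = -1390111198169 / 17989317216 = -77.27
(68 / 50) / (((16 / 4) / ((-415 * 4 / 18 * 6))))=-188.13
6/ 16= 3/ 8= 0.38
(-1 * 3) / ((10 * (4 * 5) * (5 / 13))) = -39 / 1000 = -0.04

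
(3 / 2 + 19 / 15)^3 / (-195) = -571787 / 5265000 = -0.11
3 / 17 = 0.18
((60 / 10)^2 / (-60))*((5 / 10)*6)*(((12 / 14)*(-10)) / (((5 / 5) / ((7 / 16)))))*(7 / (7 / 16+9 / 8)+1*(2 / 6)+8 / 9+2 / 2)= 45.24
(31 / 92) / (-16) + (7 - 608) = -601.02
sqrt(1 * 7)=sqrt(7)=2.65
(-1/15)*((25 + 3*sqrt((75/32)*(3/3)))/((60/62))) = -2.04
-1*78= -78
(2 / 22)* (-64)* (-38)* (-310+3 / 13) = -9793664 / 143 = -68487.16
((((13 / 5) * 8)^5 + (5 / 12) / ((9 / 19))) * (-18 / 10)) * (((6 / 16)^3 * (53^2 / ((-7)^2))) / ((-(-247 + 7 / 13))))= -47982806000880439 / 558208000000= -85958.65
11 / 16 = 0.69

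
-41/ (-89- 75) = 1/ 4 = 0.25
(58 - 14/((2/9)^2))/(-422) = 451/844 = 0.53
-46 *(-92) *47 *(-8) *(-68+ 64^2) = -6409482496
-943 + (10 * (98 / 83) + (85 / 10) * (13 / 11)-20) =-1718535 / 1826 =-941.15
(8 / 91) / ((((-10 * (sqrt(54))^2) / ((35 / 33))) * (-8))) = 1 / 46332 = 0.00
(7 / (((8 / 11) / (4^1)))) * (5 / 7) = 55 / 2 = 27.50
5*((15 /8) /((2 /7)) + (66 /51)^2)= 190445 /4624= 41.19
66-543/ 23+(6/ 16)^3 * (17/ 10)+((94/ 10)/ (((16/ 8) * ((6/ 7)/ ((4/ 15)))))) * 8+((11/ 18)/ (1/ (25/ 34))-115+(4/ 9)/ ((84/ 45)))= -37920680449/ 630604800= -60.13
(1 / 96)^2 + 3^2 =9.00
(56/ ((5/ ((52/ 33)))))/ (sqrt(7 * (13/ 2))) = 32 * sqrt(182)/ 165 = 2.62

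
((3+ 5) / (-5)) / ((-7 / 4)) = 0.91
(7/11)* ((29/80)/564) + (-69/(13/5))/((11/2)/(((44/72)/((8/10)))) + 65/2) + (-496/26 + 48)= 72375422723/2561507520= 28.26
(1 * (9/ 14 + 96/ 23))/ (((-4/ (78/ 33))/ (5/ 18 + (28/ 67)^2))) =-22336327/ 17345496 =-1.29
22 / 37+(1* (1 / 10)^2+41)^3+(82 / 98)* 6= 125055404891713 / 1813000000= 68977.06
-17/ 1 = -17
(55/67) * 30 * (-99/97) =-163350/6499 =-25.13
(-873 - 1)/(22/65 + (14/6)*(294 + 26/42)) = -511290/402353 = -1.27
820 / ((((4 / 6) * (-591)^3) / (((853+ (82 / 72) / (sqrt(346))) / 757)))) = -349730 / 52087926249 - 8405 * sqrt(346) / 324403604678772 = -0.00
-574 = -574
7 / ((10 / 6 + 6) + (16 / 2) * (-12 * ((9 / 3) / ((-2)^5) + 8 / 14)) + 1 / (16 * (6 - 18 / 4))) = -1176 / 6409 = -0.18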